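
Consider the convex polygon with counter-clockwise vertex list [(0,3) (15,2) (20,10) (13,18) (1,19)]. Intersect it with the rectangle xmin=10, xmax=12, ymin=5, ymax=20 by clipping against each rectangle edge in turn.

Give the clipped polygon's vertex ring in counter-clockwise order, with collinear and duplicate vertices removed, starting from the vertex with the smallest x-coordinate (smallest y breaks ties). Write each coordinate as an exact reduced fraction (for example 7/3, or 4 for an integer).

1. After x ≥ 10: [(10,7/3) (15,2) (20,10) (13,18) (10,73/4)]
2. After x ≤ 12: [(10,7/3) (12,11/5) (12,217/12) (10,73/4)]
3. After y ≥ 5: [(10,5) (12,5) (12,217/12) (10,73/4)]
4. After y ≤ 20: [(10,5) (12,5) (12,217/12) (10,73/4)]
5. Canonical ring: [(10,5) (12,5) (12,217/12) (10,73/4)]

Clipped polygon: [(10,5) (12,5) (12,217/12) (10,73/4)]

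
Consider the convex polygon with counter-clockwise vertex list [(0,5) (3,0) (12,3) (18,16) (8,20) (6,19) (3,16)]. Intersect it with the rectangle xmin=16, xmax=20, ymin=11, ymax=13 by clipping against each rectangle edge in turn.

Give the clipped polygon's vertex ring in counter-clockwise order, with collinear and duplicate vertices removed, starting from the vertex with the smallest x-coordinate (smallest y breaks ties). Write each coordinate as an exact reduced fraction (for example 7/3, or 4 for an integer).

Clipped polygon: [(16,35/3) (216/13,13) (16,13)]

1. After x ≥ 16: [(16,35/3) (18,16) (16,84/5)]
2. After x ≤ 20: [(16,35/3) (18,16) (16,84/5)]
3. After y ≥ 11: [(16,35/3) (18,16) (16,84/5)]
4. After y ≤ 13: [(16,13) (16,35/3) (216/13,13)]
5. Canonical ring: [(16,35/3) (216/13,13) (16,13)]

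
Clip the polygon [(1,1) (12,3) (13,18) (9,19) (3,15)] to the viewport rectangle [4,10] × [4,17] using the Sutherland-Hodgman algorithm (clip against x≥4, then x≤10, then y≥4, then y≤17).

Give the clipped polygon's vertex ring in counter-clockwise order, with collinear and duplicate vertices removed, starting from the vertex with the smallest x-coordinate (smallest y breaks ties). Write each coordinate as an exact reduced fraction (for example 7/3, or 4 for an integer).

1. After x ≥ 4: [(4,17/11) (12,3) (13,18) (9,19) (4,47/3)]
2. After x ≤ 10: [(4,17/11) (10,29/11) (10,75/4) (9,19) (4,47/3)]
3. After y ≥ 4: [(4,4) (10,4) (10,75/4) (9,19) (4,47/3)]
4. After y ≤ 17: [(4,4) (10,4) (10,17) (6,17) (4,47/3)]
5. Canonical ring: [(4,4) (10,4) (10,17) (6,17) (4,47/3)]

Clipped polygon: [(4,4) (10,4) (10,17) (6,17) (4,47/3)]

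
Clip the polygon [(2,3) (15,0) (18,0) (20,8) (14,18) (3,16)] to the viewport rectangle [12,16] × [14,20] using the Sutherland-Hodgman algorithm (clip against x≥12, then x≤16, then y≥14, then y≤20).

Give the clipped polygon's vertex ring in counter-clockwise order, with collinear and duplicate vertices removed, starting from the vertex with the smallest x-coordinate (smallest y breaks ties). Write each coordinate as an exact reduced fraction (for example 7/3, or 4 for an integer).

1. After x ≥ 12: [(12,9/13) (15,0) (18,0) (20,8) (14,18) (12,194/11)]
2. After x ≤ 16: [(12,9/13) (15,0) (16,0) (16,44/3) (14,18) (12,194/11)]
3. After y ≥ 14: [(12,14) (16,14) (16,44/3) (14,18) (12,194/11)]
4. After y ≤ 20: [(12,14) (16,14) (16,44/3) (14,18) (12,194/11)]
5. Canonical ring: [(12,14) (16,14) (16,44/3) (14,18) (12,194/11)]

Clipped polygon: [(12,14) (16,14) (16,44/3) (14,18) (12,194/11)]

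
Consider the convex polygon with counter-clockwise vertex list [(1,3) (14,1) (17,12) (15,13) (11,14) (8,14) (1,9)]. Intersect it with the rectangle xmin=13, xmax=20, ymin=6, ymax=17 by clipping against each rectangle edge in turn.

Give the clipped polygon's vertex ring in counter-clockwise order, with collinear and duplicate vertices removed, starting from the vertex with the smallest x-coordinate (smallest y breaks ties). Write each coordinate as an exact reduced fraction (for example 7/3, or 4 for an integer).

1. After x ≥ 13: [(13,15/13) (14,1) (17,12) (15,13) (13,27/2)]
2. After x ≤ 20: [(13,15/13) (14,1) (17,12) (15,13) (13,27/2)]
3. After y ≥ 6: [(13,6) (169/11,6) (17,12) (15,13) (13,27/2)]
4. After y ≤ 17: [(13,6) (169/11,6) (17,12) (15,13) (13,27/2)]
5. Canonical ring: [(13,6) (169/11,6) (17,12) (15,13) (13,27/2)]

Clipped polygon: [(13,6) (169/11,6) (17,12) (15,13) (13,27/2)]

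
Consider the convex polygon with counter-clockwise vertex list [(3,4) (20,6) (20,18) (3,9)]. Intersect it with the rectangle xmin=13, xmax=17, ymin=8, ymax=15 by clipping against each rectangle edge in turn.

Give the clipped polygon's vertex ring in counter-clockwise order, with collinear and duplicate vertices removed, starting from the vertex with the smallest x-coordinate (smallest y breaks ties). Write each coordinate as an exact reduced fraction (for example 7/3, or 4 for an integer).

1. After x ≥ 13: [(13,88/17) (20,6) (20,18) (13,243/17)]
2. After x ≤ 17: [(13,88/17) (17,96/17) (17,279/17) (13,243/17)]
3. After y ≥ 8: [(13,8) (17,8) (17,279/17) (13,243/17)]
4. After y ≤ 15: [(13,8) (17,8) (17,15) (43/3,15) (13,243/17)]
5. Canonical ring: [(13,8) (17,8) (17,15) (43/3,15) (13,243/17)]

Clipped polygon: [(13,8) (17,8) (17,15) (43/3,15) (13,243/17)]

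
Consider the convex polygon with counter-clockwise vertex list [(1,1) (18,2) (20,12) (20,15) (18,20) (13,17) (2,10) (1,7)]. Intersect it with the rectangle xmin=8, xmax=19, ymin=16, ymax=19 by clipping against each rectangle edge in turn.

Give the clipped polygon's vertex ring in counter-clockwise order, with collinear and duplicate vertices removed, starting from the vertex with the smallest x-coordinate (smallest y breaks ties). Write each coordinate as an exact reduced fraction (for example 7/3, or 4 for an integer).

Clipped polygon: [(80/7,16) (19,16) (19,35/2) (92/5,19) (49/3,19) (13,17)]

1. After x ≥ 8: [(8,24/17) (18,2) (20,12) (20,15) (18,20) (13,17) (8,152/11)]
2. After x ≤ 19: [(8,24/17) (18,2) (19,7) (19,35/2) (18,20) (13,17) (8,152/11)]
3. After y ≥ 16: [(19,16) (19,35/2) (18,20) (13,17) (80/7,16)]
4. After y ≤ 19: [(19,16) (19,35/2) (92/5,19) (49/3,19) (13,17) (80/7,16)]
5. Canonical ring: [(80/7,16) (19,16) (19,35/2) (92/5,19) (49/3,19) (13,17)]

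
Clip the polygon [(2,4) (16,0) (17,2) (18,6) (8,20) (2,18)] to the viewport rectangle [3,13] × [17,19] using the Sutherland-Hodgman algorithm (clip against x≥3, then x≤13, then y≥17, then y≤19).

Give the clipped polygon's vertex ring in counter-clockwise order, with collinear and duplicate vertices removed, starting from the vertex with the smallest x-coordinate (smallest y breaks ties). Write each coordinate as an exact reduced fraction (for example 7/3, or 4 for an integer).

Clipped polygon: [(3,17) (71/7,17) (61/7,19) (5,19) (3,55/3)]

1. After x ≥ 3: [(3,26/7) (16,0) (17,2) (18,6) (8,20) (3,55/3)]
2. After x ≤ 13: [(3,26/7) (13,6/7) (13,13) (8,20) (3,55/3)]
3. After y ≥ 17: [(3,17) (71/7,17) (8,20) (3,55/3)]
4. After y ≤ 19: [(3,17) (71/7,17) (61/7,19) (5,19) (3,55/3)]
5. Canonical ring: [(3,17) (71/7,17) (61/7,19) (5,19) (3,55/3)]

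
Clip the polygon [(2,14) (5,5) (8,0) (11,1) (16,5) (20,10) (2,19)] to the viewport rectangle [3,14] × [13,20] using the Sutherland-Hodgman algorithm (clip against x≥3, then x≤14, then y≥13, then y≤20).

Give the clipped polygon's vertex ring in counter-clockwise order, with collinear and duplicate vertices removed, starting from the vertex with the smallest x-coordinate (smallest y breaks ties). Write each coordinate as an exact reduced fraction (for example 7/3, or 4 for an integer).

1. After x ≥ 3: [(3,11) (5,5) (8,0) (11,1) (16,5) (20,10) (3,37/2)]
2. After x ≤ 14: [(3,11) (5,5) (8,0) (11,1) (14,17/5) (14,13) (3,37/2)]
3. After y ≥ 13: [(3,13) (14,13) (14,13) (3,37/2)]
4. After y ≤ 20: [(3,13) (14,13) (14,13) (3,37/2)]
5. Canonical ring: [(3,13) (14,13) (3,37/2)]

Clipped polygon: [(3,13) (14,13) (3,37/2)]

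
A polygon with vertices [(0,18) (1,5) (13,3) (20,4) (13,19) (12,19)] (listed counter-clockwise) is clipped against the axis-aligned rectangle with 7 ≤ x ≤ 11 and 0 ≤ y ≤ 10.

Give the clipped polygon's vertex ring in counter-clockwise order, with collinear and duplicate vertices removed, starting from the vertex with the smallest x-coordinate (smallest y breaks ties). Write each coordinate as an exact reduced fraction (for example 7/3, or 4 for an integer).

Clipped polygon: [(7,4) (11,10/3) (11,10) (7,10)]

1. After x ≥ 7: [(7,223/12) (7,4) (13,3) (20,4) (13,19) (12,19)]
2. After x ≤ 11: [(11,227/12) (7,223/12) (7,4) (11,10/3)]
3. After y ≥ 0: [(11,227/12) (7,223/12) (7,4) (11,10/3)]
4. After y ≤ 10: [(11,10) (7,10) (7,4) (11,10/3)]
5. Canonical ring: [(7,4) (11,10/3) (11,10) (7,10)]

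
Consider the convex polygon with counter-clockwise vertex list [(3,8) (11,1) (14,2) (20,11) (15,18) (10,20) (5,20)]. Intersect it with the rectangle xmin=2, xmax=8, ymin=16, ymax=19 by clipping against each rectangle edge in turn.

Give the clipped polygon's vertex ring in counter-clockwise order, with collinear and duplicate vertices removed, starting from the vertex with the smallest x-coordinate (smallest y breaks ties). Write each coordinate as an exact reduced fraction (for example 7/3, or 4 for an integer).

1. After x ≥ 2: [(3,8) (11,1) (14,2) (20,11) (15,18) (10,20) (5,20)]
2. After x ≤ 8: [(3,8) (8,29/8) (8,20) (5,20)]
3. After y ≥ 16: [(13/3,16) (8,16) (8,20) (5,20)]
4. After y ≤ 19: [(29/6,19) (13/3,16) (8,16) (8,19)]
5. Canonical ring: [(13/3,16) (8,16) (8,19) (29/6,19)]

Clipped polygon: [(13/3,16) (8,16) (8,19) (29/6,19)]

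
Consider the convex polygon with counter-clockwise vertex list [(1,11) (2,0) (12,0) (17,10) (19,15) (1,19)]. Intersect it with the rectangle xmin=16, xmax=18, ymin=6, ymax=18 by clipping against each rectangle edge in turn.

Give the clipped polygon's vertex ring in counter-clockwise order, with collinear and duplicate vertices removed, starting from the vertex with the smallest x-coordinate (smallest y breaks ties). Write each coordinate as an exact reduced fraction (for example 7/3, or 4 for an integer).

1. After x ≥ 16: [(16,8) (17,10) (19,15) (16,47/3)]
2. After x ≤ 18: [(16,8) (17,10) (18,25/2) (18,137/9) (16,47/3)]
3. After y ≥ 6: [(16,8) (17,10) (18,25/2) (18,137/9) (16,47/3)]
4. After y ≤ 18: [(16,8) (17,10) (18,25/2) (18,137/9) (16,47/3)]
5. Canonical ring: [(16,8) (17,10) (18,25/2) (18,137/9) (16,47/3)]

Clipped polygon: [(16,8) (17,10) (18,25/2) (18,137/9) (16,47/3)]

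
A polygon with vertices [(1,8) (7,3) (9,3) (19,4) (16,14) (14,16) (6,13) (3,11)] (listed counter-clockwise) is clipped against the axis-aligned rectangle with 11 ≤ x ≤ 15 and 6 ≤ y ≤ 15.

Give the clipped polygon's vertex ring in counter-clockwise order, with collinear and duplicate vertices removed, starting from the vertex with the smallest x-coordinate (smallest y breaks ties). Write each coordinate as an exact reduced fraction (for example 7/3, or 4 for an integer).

1. After x ≥ 11: [(11,16/5) (19,4) (16,14) (14,16) (11,119/8)]
2. After x ≤ 15: [(11,16/5) (15,18/5) (15,15) (14,16) (11,119/8)]
3. After y ≥ 6: [(11,6) (15,6) (15,15) (14,16) (11,119/8)]
4. After y ≤ 15: [(11,6) (15,6) (15,15) (15,15) (34/3,15) (11,119/8)]
5. Canonical ring: [(11,6) (15,6) (15,15) (34/3,15) (11,119/8)]

Clipped polygon: [(11,6) (15,6) (15,15) (34/3,15) (11,119/8)]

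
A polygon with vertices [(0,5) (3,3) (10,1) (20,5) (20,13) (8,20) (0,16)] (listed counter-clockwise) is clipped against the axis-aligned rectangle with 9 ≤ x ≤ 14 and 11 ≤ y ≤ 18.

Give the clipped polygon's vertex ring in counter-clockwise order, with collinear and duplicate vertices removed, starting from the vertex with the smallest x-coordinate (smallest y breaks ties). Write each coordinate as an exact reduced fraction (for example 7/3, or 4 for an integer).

1. After x ≥ 9: [(9,9/7) (10,1) (20,5) (20,13) (9,233/12)]
2. After x ≤ 14: [(9,9/7) (10,1) (14,13/5) (14,33/2) (9,233/12)]
3. After y ≥ 11: [(9,11) (14,11) (14,33/2) (9,233/12)]
4. After y ≤ 18: [(9,18) (9,11) (14,11) (14,33/2) (80/7,18)]
5. Canonical ring: [(9,11) (14,11) (14,33/2) (80/7,18) (9,18)]

Clipped polygon: [(9,11) (14,11) (14,33/2) (80/7,18) (9,18)]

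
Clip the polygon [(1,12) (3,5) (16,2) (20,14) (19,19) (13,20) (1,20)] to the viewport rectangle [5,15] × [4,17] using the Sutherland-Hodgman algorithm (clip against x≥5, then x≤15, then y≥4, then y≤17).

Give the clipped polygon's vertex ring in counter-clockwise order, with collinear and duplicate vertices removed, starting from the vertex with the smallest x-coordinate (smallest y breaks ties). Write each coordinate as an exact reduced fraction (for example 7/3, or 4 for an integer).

Clipped polygon: [(5,59/13) (22/3,4) (15,4) (15,17) (5,17)]

1. After x ≥ 5: [(5,59/13) (16,2) (20,14) (19,19) (13,20) (5,20)]
2. After x ≤ 15: [(5,59/13) (15,29/13) (15,59/3) (13,20) (5,20)]
3. After y ≥ 4: [(5,59/13) (22/3,4) (15,4) (15,59/3) (13,20) (5,20)]
4. After y ≤ 17: [(5,17) (5,59/13) (22/3,4) (15,4) (15,17)]
5. Canonical ring: [(5,59/13) (22/3,4) (15,4) (15,17) (5,17)]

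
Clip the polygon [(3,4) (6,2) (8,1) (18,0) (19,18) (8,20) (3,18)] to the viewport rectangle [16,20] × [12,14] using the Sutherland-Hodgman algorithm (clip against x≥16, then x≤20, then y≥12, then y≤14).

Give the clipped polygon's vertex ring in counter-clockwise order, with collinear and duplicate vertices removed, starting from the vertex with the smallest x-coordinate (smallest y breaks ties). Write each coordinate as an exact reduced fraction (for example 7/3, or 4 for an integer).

Clipped polygon: [(16,12) (56/3,12) (169/9,14) (16,14)]

1. After x ≥ 16: [(16,1/5) (18,0) (19,18) (16,204/11)]
2. After x ≤ 20: [(16,1/5) (18,0) (19,18) (16,204/11)]
3. After y ≥ 12: [(16,12) (56/3,12) (19,18) (16,204/11)]
4. After y ≤ 14: [(16,14) (16,12) (56/3,12) (169/9,14)]
5. Canonical ring: [(16,12) (56/3,12) (169/9,14) (16,14)]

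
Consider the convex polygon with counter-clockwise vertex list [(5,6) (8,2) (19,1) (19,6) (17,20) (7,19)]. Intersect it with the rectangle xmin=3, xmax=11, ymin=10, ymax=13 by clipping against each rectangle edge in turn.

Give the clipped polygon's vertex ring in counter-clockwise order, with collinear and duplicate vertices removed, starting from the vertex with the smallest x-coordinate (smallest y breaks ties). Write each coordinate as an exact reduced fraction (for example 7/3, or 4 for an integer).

Clipped polygon: [(73/13,10) (11,10) (11,13) (79/13,13)]

1. After x ≥ 3: [(5,6) (8,2) (19,1) (19,6) (17,20) (7,19)]
2. After x ≤ 11: [(5,6) (8,2) (11,19/11) (11,97/5) (7,19)]
3. After y ≥ 10: [(73/13,10) (11,10) (11,97/5) (7,19)]
4. After y ≤ 13: [(79/13,13) (73/13,10) (11,10) (11,13)]
5. Canonical ring: [(73/13,10) (11,10) (11,13) (79/13,13)]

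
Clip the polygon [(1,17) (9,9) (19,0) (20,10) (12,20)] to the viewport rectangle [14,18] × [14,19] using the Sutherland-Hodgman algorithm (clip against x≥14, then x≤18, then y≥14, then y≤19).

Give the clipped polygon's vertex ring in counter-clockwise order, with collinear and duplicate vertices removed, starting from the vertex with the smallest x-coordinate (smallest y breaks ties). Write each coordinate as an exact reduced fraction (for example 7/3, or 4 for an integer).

1. After x ≥ 14: [(14,9/2) (19,0) (20,10) (14,35/2)]
2. After x ≤ 18: [(14,9/2) (18,9/10) (18,25/2) (14,35/2)]
3. After y ≥ 14: [(14,14) (84/5,14) (14,35/2)]
4. After y ≤ 19: [(14,14) (84/5,14) (14,35/2)]
5. Canonical ring: [(14,14) (84/5,14) (14,35/2)]

Clipped polygon: [(14,14) (84/5,14) (14,35/2)]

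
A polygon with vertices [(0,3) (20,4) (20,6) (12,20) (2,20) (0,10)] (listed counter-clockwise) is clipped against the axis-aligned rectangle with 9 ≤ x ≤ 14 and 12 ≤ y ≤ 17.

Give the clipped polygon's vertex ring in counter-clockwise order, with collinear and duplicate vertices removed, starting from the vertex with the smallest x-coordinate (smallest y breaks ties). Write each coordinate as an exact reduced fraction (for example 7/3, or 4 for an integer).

Clipped polygon: [(9,12) (14,12) (14,33/2) (96/7,17) (9,17)]

1. After x ≥ 9: [(9,69/20) (20,4) (20,6) (12,20) (9,20)]
2. After x ≤ 14: [(9,69/20) (14,37/10) (14,33/2) (12,20) (9,20)]
3. After y ≥ 12: [(9,12) (14,12) (14,33/2) (12,20) (9,20)]
4. After y ≤ 17: [(9,17) (9,12) (14,12) (14,33/2) (96/7,17)]
5. Canonical ring: [(9,12) (14,12) (14,33/2) (96/7,17) (9,17)]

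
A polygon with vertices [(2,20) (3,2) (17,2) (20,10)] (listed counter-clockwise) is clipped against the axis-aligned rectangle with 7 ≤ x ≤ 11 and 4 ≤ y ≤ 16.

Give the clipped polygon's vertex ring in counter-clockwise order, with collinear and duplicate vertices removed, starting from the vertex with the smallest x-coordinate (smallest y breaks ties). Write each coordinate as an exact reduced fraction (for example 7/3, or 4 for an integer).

1. After x ≥ 7: [(7,155/9) (7,2) (17,2) (20,10)]
2. After x ≤ 11: [(11,15) (7,155/9) (7,2) (11,2)]
3. After y ≥ 4: [(11,4) (11,15) (7,155/9) (7,4)]
4. After y ≤ 16: [(11,4) (11,15) (46/5,16) (7,16) (7,4)]
5. Canonical ring: [(7,4) (11,4) (11,15) (46/5,16) (7,16)]

Clipped polygon: [(7,4) (11,4) (11,15) (46/5,16) (7,16)]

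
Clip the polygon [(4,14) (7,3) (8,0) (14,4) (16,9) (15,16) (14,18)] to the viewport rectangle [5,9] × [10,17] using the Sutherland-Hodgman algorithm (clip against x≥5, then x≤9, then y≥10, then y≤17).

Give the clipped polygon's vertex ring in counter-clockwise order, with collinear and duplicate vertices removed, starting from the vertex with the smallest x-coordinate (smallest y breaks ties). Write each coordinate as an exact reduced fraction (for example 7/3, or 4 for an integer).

1. After x ≥ 5: [(5,72/5) (5,31/3) (7,3) (8,0) (14,4) (16,9) (15,16) (14,18)]
2. After x ≤ 9: [(9,16) (5,72/5) (5,31/3) (7,3) (8,0) (9,2/3)]
3. After y ≥ 10: [(9,10) (9,16) (5,72/5) (5,31/3) (56/11,10)]
4. After y ≤ 17: [(9,10) (9,16) (5,72/5) (5,31/3) (56/11,10)]
5. Canonical ring: [(5,31/3) (56/11,10) (9,10) (9,16) (5,72/5)]

Clipped polygon: [(5,31/3) (56/11,10) (9,10) (9,16) (5,72/5)]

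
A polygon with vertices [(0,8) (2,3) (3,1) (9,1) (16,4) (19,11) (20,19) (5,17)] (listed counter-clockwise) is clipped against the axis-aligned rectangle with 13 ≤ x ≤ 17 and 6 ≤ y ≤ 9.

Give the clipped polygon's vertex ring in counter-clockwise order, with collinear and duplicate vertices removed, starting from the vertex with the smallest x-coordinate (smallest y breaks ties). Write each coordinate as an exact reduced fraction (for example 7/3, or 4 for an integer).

Clipped polygon: [(13,6) (118/7,6) (17,19/3) (17,9) (13,9)]

1. After x ≥ 13: [(13,19/7) (16,4) (19,11) (20,19) (13,271/15)]
2. After x ≤ 17: [(13,19/7) (16,4) (17,19/3) (17,93/5) (13,271/15)]
3. After y ≥ 6: [(13,6) (118/7,6) (17,19/3) (17,93/5) (13,271/15)]
4. After y ≤ 9: [(13,9) (13,6) (118/7,6) (17,19/3) (17,9)]
5. Canonical ring: [(13,6) (118/7,6) (17,19/3) (17,9) (13,9)]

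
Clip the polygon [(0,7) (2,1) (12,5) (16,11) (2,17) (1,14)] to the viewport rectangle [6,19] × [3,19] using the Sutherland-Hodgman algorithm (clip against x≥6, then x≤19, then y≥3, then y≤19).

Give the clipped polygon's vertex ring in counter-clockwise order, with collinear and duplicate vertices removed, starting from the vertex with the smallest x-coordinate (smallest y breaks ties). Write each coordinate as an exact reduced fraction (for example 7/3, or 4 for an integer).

Clipped polygon: [(6,3) (7,3) (12,5) (16,11) (6,107/7)]

1. After x ≥ 6: [(6,13/5) (12,5) (16,11) (6,107/7)]
2. After x ≤ 19: [(6,13/5) (12,5) (16,11) (6,107/7)]
3. After y ≥ 3: [(6,3) (7,3) (12,5) (16,11) (6,107/7)]
4. After y ≤ 19: [(6,3) (7,3) (12,5) (16,11) (6,107/7)]
5. Canonical ring: [(6,3) (7,3) (12,5) (16,11) (6,107/7)]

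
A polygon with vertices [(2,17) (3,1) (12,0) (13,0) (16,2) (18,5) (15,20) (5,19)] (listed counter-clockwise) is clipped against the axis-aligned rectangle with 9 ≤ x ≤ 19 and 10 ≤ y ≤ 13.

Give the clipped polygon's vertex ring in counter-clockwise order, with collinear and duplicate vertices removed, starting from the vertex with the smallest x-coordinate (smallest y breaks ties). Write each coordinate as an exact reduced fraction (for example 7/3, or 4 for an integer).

Clipped polygon: [(9,10) (17,10) (82/5,13) (9,13)]

1. After x ≥ 9: [(9,1/3) (12,0) (13,0) (16,2) (18,5) (15,20) (9,97/5)]
2. After x ≤ 19: [(9,1/3) (12,0) (13,0) (16,2) (18,5) (15,20) (9,97/5)]
3. After y ≥ 10: [(9,10) (17,10) (15,20) (9,97/5)]
4. After y ≤ 13: [(9,13) (9,10) (17,10) (82/5,13)]
5. Canonical ring: [(9,10) (17,10) (82/5,13) (9,13)]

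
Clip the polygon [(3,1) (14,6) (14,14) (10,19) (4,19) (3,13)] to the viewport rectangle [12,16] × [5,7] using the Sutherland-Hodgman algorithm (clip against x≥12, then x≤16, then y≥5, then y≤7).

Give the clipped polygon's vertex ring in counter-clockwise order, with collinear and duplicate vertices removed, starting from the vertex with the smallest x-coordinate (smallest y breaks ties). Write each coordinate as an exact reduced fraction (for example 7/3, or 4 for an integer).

Clipped polygon: [(12,56/11) (14,6) (14,7) (12,7)]

1. After x ≥ 12: [(12,56/11) (14,6) (14,14) (12,33/2)]
2. After x ≤ 16: [(12,56/11) (14,6) (14,14) (12,33/2)]
3. After y ≥ 5: [(12,56/11) (14,6) (14,14) (12,33/2)]
4. After y ≤ 7: [(12,7) (12,56/11) (14,6) (14,7)]
5. Canonical ring: [(12,56/11) (14,6) (14,7) (12,7)]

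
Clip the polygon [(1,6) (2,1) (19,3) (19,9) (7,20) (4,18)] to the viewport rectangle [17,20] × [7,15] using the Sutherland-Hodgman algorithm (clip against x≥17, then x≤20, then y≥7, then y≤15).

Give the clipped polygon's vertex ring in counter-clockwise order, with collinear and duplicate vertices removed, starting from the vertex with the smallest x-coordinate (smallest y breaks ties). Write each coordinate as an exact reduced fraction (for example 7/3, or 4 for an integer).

1. After x ≥ 17: [(17,47/17) (19,3) (19,9) (17,65/6)]
2. After x ≤ 20: [(17,47/17) (19,3) (19,9) (17,65/6)]
3. After y ≥ 7: [(17,7) (19,7) (19,9) (17,65/6)]
4. After y ≤ 15: [(17,7) (19,7) (19,9) (17,65/6)]
5. Canonical ring: [(17,7) (19,7) (19,9) (17,65/6)]

Clipped polygon: [(17,7) (19,7) (19,9) (17,65/6)]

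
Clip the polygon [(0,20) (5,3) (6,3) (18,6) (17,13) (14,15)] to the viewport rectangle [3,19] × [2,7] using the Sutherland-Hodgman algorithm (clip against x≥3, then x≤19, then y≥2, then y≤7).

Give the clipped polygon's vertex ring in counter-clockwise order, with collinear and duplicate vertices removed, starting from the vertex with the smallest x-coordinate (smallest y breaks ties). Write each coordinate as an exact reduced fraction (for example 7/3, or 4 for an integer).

Clipped polygon: [(65/17,7) (5,3) (6,3) (18,6) (125/7,7)]

1. After x ≥ 3: [(3,265/14) (3,49/5) (5,3) (6,3) (18,6) (17,13) (14,15)]
2. After x ≤ 19: [(3,265/14) (3,49/5) (5,3) (6,3) (18,6) (17,13) (14,15)]
3. After y ≥ 2: [(3,265/14) (3,49/5) (5,3) (6,3) (18,6) (17,13) (14,15)]
4. After y ≤ 7: [(65/17,7) (5,3) (6,3) (18,6) (125/7,7)]
5. Canonical ring: [(65/17,7) (5,3) (6,3) (18,6) (125/7,7)]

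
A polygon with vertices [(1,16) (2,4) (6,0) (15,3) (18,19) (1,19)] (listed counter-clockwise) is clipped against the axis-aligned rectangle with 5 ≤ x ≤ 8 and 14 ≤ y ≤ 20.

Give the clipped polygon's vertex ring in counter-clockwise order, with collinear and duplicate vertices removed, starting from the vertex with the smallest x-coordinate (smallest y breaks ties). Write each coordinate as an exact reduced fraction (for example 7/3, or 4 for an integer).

1. After x ≥ 5: [(5,1) (6,0) (15,3) (18,19) (5,19)]
2. After x ≤ 8: [(5,1) (6,0) (8,2/3) (8,19) (5,19)]
3. After y ≥ 14: [(5,14) (8,14) (8,19) (5,19)]
4. After y ≤ 20: [(5,14) (8,14) (8,19) (5,19)]
5. Canonical ring: [(5,14) (8,14) (8,19) (5,19)]

Clipped polygon: [(5,14) (8,14) (8,19) (5,19)]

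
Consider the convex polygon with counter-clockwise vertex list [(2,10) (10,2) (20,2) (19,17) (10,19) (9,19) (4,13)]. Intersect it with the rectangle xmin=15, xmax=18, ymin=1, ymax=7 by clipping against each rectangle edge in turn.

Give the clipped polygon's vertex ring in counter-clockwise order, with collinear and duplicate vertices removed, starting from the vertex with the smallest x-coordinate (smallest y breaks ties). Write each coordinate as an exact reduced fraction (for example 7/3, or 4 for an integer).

1. After x ≥ 15: [(15,2) (20,2) (19,17) (15,161/9)]
2. After x ≤ 18: [(15,2) (18,2) (18,155/9) (15,161/9)]
3. After y ≥ 1: [(15,2) (18,2) (18,155/9) (15,161/9)]
4. After y ≤ 7: [(15,7) (15,2) (18,2) (18,7)]
5. Canonical ring: [(15,2) (18,2) (18,7) (15,7)]

Clipped polygon: [(15,2) (18,2) (18,7) (15,7)]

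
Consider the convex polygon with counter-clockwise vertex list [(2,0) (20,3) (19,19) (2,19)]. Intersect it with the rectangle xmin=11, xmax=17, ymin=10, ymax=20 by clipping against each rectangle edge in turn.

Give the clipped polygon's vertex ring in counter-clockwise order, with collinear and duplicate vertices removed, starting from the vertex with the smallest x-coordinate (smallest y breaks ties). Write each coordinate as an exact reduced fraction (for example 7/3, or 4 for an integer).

1. After x ≥ 11: [(11,3/2) (20,3) (19,19) (11,19)]
2. After x ≤ 17: [(11,3/2) (17,5/2) (17,19) (11,19)]
3. After y ≥ 10: [(11,10) (17,10) (17,19) (11,19)]
4. After y ≤ 20: [(11,10) (17,10) (17,19) (11,19)]
5. Canonical ring: [(11,10) (17,10) (17,19) (11,19)]

Clipped polygon: [(11,10) (17,10) (17,19) (11,19)]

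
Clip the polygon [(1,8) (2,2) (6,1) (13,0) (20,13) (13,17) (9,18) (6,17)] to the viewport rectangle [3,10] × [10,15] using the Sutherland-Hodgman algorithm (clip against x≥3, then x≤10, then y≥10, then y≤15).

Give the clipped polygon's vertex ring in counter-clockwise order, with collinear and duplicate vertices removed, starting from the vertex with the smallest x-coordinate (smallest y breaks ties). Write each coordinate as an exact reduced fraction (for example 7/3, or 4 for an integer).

1. After x ≥ 3: [(3,58/5) (3,7/4) (6,1) (13,0) (20,13) (13,17) (9,18) (6,17)]
2. After x ≤ 10: [(3,58/5) (3,7/4) (6,1) (10,3/7) (10,71/4) (9,18) (6,17)]
3. After y ≥ 10: [(3,58/5) (3,10) (10,10) (10,71/4) (9,18) (6,17)]
4. After y ≤ 15: [(44/9,15) (3,58/5) (3,10) (10,10) (10,15)]
5. Canonical ring: [(3,10) (10,10) (10,15) (44/9,15) (3,58/5)]

Clipped polygon: [(3,10) (10,10) (10,15) (44/9,15) (3,58/5)]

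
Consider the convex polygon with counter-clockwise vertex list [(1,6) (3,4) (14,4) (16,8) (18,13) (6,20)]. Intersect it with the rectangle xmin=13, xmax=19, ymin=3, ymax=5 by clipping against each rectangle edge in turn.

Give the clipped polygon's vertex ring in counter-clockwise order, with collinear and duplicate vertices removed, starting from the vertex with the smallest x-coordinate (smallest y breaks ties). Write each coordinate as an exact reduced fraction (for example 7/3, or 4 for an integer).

1. After x ≥ 13: [(13,4) (14,4) (16,8) (18,13) (13,191/12)]
2. After x ≤ 19: [(13,4) (14,4) (16,8) (18,13) (13,191/12)]
3. After y ≥ 3: [(13,4) (14,4) (16,8) (18,13) (13,191/12)]
4. After y ≤ 5: [(13,5) (13,4) (14,4) (29/2,5)]
5. Canonical ring: [(13,4) (14,4) (29/2,5) (13,5)]

Clipped polygon: [(13,4) (14,4) (29/2,5) (13,5)]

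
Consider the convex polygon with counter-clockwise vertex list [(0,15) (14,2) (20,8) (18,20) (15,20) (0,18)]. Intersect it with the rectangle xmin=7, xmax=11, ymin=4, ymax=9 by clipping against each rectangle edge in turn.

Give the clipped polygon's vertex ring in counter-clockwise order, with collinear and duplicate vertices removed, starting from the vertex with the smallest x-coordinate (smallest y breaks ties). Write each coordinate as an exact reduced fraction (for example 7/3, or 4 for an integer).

Clipped polygon: [(7,17/2) (11,67/14) (11,9) (7,9)]

1. After x ≥ 7: [(7,17/2) (14,2) (20,8) (18,20) (15,20) (7,284/15)]
2. After x ≤ 11: [(7,17/2) (11,67/14) (11,292/15) (7,284/15)]
3. After y ≥ 4: [(7,17/2) (11,67/14) (11,292/15) (7,284/15)]
4. After y ≤ 9: [(7,9) (7,17/2) (11,67/14) (11,9)]
5. Canonical ring: [(7,17/2) (11,67/14) (11,9) (7,9)]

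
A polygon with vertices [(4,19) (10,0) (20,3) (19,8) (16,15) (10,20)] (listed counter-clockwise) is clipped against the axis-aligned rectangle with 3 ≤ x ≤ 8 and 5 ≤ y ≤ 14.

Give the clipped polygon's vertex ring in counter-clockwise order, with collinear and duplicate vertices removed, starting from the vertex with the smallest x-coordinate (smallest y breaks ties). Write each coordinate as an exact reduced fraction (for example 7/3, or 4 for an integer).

1. After x ≥ 3: [(4,19) (10,0) (20,3) (19,8) (16,15) (10,20)]
2. After x ≤ 8: [(8,59/3) (4,19) (8,19/3)]
3. After y ≥ 5: [(8,59/3) (4,19) (8,19/3)]
4. After y ≤ 14: [(8,14) (106/19,14) (8,19/3)]
5. Canonical ring: [(106/19,14) (8,19/3) (8,14)]

Clipped polygon: [(106/19,14) (8,19/3) (8,14)]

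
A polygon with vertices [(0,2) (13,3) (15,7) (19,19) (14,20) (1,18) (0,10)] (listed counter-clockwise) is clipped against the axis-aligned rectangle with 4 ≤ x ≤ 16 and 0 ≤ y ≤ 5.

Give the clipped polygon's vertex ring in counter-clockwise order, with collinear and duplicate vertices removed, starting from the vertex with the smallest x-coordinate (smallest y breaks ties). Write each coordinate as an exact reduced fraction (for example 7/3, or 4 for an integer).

Clipped polygon: [(4,30/13) (13,3) (14,5) (4,5)]

1. After x ≥ 4: [(4,30/13) (13,3) (15,7) (19,19) (14,20) (4,240/13)]
2. After x ≤ 16: [(4,30/13) (13,3) (15,7) (16,10) (16,98/5) (14,20) (4,240/13)]
3. After y ≥ 0: [(4,30/13) (13,3) (15,7) (16,10) (16,98/5) (14,20) (4,240/13)]
4. After y ≤ 5: [(4,5) (4,30/13) (13,3) (14,5)]
5. Canonical ring: [(4,30/13) (13,3) (14,5) (4,5)]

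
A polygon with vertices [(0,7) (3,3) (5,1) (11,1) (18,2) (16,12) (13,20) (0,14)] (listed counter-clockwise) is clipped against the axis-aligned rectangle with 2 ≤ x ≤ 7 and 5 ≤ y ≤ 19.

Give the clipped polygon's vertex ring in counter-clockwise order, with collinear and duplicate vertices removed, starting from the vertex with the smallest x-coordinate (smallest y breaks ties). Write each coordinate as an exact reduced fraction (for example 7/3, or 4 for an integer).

1. After x ≥ 2: [(2,13/3) (3,3) (5,1) (11,1) (18,2) (16,12) (13,20) (2,194/13)]
2. After x ≤ 7: [(2,13/3) (3,3) (5,1) (7,1) (7,224/13) (2,194/13)]
3. After y ≥ 5: [(2,5) (7,5) (7,224/13) (2,194/13)]
4. After y ≤ 19: [(2,5) (7,5) (7,224/13) (2,194/13)]
5. Canonical ring: [(2,5) (7,5) (7,224/13) (2,194/13)]

Clipped polygon: [(2,5) (7,5) (7,224/13) (2,194/13)]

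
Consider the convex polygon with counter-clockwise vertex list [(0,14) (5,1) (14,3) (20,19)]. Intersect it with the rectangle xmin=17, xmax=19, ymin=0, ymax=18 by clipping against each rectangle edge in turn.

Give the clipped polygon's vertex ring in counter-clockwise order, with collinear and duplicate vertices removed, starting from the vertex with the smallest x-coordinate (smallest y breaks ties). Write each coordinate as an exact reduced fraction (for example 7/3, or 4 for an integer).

1. After x ≥ 17: [(17,73/4) (17,11) (20,19)]
2. After x ≤ 19: [(19,75/4) (17,73/4) (17,11) (19,49/3)]
3. After y ≥ 0: [(19,75/4) (17,73/4) (17,11) (19,49/3)]
4. After y ≤ 18: [(19,18) (17,18) (17,11) (19,49/3)]
5. Canonical ring: [(17,11) (19,49/3) (19,18) (17,18)]

Clipped polygon: [(17,11) (19,49/3) (19,18) (17,18)]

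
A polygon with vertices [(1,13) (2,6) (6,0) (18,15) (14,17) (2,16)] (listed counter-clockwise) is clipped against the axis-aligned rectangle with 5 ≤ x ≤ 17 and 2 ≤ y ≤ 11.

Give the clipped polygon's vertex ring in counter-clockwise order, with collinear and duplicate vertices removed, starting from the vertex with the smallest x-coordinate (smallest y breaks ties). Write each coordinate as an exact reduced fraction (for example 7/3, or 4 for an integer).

1. After x ≥ 5: [(5,3/2) (6,0) (18,15) (14,17) (5,65/4)]
2. After x ≤ 17: [(5,3/2) (6,0) (17,55/4) (17,31/2) (14,17) (5,65/4)]
3. After y ≥ 2: [(5,2) (38/5,2) (17,55/4) (17,31/2) (14,17) (5,65/4)]
4. After y ≤ 11: [(5,11) (5,2) (38/5,2) (74/5,11)]
5. Canonical ring: [(5,2) (38/5,2) (74/5,11) (5,11)]

Clipped polygon: [(5,2) (38/5,2) (74/5,11) (5,11)]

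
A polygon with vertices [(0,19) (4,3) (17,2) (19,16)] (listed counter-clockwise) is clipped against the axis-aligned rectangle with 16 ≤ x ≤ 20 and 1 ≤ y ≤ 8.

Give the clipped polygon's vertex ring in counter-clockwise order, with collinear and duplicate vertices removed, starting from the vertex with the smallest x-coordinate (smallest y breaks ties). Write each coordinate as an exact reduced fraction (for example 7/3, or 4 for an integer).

Clipped polygon: [(16,27/13) (17,2) (125/7,8) (16,8)]

1. After x ≥ 16: [(16,313/19) (16,27/13) (17,2) (19,16)]
2. After x ≤ 20: [(16,313/19) (16,27/13) (17,2) (19,16)]
3. After y ≥ 1: [(16,313/19) (16,27/13) (17,2) (19,16)]
4. After y ≤ 8: [(16,8) (16,27/13) (17,2) (125/7,8)]
5. Canonical ring: [(16,27/13) (17,2) (125/7,8) (16,8)]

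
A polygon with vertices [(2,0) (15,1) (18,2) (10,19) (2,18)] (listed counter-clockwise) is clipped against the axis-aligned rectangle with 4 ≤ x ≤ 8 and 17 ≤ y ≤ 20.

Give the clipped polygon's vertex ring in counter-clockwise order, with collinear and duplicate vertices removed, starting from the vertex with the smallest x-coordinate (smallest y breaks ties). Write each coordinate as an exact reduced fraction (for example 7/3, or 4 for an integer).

Clipped polygon: [(4,17) (8,17) (8,75/4) (4,73/4)]

1. After x ≥ 4: [(4,2/13) (15,1) (18,2) (10,19) (4,73/4)]
2. After x ≤ 8: [(4,2/13) (8,6/13) (8,75/4) (4,73/4)]
3. After y ≥ 17: [(4,17) (8,17) (8,75/4) (4,73/4)]
4. After y ≤ 20: [(4,17) (8,17) (8,75/4) (4,73/4)]
5. Canonical ring: [(4,17) (8,17) (8,75/4) (4,73/4)]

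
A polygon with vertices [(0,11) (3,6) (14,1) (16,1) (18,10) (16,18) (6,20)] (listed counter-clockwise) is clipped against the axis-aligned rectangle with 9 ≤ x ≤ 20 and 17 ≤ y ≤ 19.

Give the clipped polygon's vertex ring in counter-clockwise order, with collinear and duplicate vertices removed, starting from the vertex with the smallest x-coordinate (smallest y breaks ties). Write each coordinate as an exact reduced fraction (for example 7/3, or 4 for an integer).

1. After x ≥ 9: [(9,36/11) (14,1) (16,1) (18,10) (16,18) (9,97/5)]
2. After x ≤ 20: [(9,36/11) (14,1) (16,1) (18,10) (16,18) (9,97/5)]
3. After y ≥ 17: [(9,17) (65/4,17) (16,18) (9,97/5)]
4. After y ≤ 19: [(9,19) (9,17) (65/4,17) (16,18) (11,19)]
5. Canonical ring: [(9,17) (65/4,17) (16,18) (11,19) (9,19)]

Clipped polygon: [(9,17) (65/4,17) (16,18) (11,19) (9,19)]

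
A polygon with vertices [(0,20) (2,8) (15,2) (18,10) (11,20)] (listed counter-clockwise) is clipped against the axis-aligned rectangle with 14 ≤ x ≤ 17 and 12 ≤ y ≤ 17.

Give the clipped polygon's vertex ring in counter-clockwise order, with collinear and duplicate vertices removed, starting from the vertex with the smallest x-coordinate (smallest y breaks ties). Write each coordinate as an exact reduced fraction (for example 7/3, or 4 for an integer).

1. After x ≥ 14: [(14,32/13) (15,2) (18,10) (14,110/7)]
2. After x ≤ 17: [(14,32/13) (15,2) (17,22/3) (17,80/7) (14,110/7)]
3. After y ≥ 12: [(14,12) (83/5,12) (14,110/7)]
4. After y ≤ 17: [(14,12) (83/5,12) (14,110/7)]
5. Canonical ring: [(14,12) (83/5,12) (14,110/7)]

Clipped polygon: [(14,12) (83/5,12) (14,110/7)]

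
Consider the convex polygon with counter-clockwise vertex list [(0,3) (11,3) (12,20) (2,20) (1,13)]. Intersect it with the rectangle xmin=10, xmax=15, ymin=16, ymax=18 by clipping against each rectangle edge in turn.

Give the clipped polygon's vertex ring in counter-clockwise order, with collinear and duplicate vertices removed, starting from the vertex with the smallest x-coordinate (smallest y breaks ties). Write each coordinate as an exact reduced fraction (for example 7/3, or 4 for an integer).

1. After x ≥ 10: [(10,3) (11,3) (12,20) (10,20)]
2. After x ≤ 15: [(10,3) (11,3) (12,20) (10,20)]
3. After y ≥ 16: [(10,16) (200/17,16) (12,20) (10,20)]
4. After y ≤ 18: [(10,18) (10,16) (200/17,16) (202/17,18)]
5. Canonical ring: [(10,16) (200/17,16) (202/17,18) (10,18)]

Clipped polygon: [(10,16) (200/17,16) (202/17,18) (10,18)]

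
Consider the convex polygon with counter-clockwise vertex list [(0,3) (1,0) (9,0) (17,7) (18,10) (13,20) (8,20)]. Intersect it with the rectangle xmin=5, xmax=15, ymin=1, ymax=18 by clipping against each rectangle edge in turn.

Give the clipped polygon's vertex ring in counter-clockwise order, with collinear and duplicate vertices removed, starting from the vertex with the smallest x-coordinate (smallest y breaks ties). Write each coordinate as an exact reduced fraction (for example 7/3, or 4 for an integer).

1. After x ≥ 5: [(5,109/8) (5,0) (9,0) (17,7) (18,10) (13,20) (8,20)]
2. After x ≤ 15: [(5,109/8) (5,0) (9,0) (15,21/4) (15,16) (13,20) (8,20)]
3. After y ≥ 1: [(5,109/8) (5,1) (71/7,1) (15,21/4) (15,16) (13,20) (8,20)]
4. After y ≤ 18: [(120/17,18) (5,109/8) (5,1) (71/7,1) (15,21/4) (15,16) (14,18)]
5. Canonical ring: [(5,1) (71/7,1) (15,21/4) (15,16) (14,18) (120/17,18) (5,109/8)]

Clipped polygon: [(5,1) (71/7,1) (15,21/4) (15,16) (14,18) (120/17,18) (5,109/8)]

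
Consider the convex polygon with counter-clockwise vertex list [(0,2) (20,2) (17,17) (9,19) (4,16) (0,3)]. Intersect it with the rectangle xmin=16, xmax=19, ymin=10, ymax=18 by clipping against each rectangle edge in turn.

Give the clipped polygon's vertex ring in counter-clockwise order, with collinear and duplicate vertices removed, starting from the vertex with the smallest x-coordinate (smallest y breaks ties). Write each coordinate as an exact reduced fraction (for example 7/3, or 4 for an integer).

1. After x ≥ 16: [(16,2) (20,2) (17,17) (16,69/4)]
2. After x ≤ 19: [(16,2) (19,2) (19,7) (17,17) (16,69/4)]
3. After y ≥ 10: [(16,10) (92/5,10) (17,17) (16,69/4)]
4. After y ≤ 18: [(16,10) (92/5,10) (17,17) (16,69/4)]
5. Canonical ring: [(16,10) (92/5,10) (17,17) (16,69/4)]

Clipped polygon: [(16,10) (92/5,10) (17,17) (16,69/4)]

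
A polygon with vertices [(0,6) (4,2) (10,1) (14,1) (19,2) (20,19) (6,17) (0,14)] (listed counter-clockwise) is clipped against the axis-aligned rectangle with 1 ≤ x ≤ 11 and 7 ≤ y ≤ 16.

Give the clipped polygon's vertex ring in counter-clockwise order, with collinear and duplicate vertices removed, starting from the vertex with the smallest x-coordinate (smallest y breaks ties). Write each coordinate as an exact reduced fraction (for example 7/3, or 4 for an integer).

1. After x ≥ 1: [(1,5) (4,2) (10,1) (14,1) (19,2) (20,19) (6,17) (1,29/2)]
2. After x ≤ 11: [(1,5) (4,2) (10,1) (11,1) (11,124/7) (6,17) (1,29/2)]
3. After y ≥ 7: [(1,7) (11,7) (11,124/7) (6,17) (1,29/2)]
4. After y ≤ 16: [(1,7) (11,7) (11,16) (4,16) (1,29/2)]
5. Canonical ring: [(1,7) (11,7) (11,16) (4,16) (1,29/2)]

Clipped polygon: [(1,7) (11,7) (11,16) (4,16) (1,29/2)]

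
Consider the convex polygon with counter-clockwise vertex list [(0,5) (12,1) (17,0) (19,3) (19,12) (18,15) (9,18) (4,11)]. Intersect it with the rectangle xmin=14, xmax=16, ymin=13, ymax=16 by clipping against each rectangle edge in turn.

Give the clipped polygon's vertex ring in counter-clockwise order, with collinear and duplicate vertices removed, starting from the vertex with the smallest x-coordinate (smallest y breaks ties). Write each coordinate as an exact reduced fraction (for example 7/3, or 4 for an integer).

Clipped polygon: [(14,13) (16,13) (16,47/3) (15,16) (14,16)]

1. After x ≥ 14: [(14,3/5) (17,0) (19,3) (19,12) (18,15) (14,49/3)]
2. After x ≤ 16: [(14,3/5) (16,1/5) (16,47/3) (14,49/3)]
3. After y ≥ 13: [(14,13) (16,13) (16,47/3) (14,49/3)]
4. After y ≤ 16: [(14,16) (14,13) (16,13) (16,47/3) (15,16)]
5. Canonical ring: [(14,13) (16,13) (16,47/3) (15,16) (14,16)]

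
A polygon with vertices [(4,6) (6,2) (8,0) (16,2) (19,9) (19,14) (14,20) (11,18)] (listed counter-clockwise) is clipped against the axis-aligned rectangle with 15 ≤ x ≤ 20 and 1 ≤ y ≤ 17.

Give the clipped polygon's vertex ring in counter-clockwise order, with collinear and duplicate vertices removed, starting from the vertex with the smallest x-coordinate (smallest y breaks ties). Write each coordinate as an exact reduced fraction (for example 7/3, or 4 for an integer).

1. After x ≥ 15: [(15,7/4) (16,2) (19,9) (19,14) (15,94/5)]
2. After x ≤ 20: [(15,7/4) (16,2) (19,9) (19,14) (15,94/5)]
3. After y ≥ 1: [(15,7/4) (16,2) (19,9) (19,14) (15,94/5)]
4. After y ≤ 17: [(15,17) (15,7/4) (16,2) (19,9) (19,14) (33/2,17)]
5. Canonical ring: [(15,7/4) (16,2) (19,9) (19,14) (33/2,17) (15,17)]

Clipped polygon: [(15,7/4) (16,2) (19,9) (19,14) (33/2,17) (15,17)]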